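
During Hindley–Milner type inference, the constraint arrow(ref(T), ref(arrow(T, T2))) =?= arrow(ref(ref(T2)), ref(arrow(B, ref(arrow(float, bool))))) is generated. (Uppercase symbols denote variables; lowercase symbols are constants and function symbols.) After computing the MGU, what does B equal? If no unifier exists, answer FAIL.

ref(ref(arrow(float, bool)))

Decompose arrow/2: ref(T) =?= ref(ref(T2)),  ref(arrow(T, T2)) =?= ref(arrow(B, ref(arrow(float, bool)))).
Decompose ref/1: T =?= ref(T2).
Bind T := ref(T2); substituting into the remaining equation gives: ref(arrow(ref(T2), T2)) =?= ref(arrow(B, ref(arrow(float, bool)))).
Decompose ref/1: arrow(ref(T2), T2) =?= arrow(B, ref(arrow(float, bool))).
Decompose arrow/2: ref(T2) =?= B,  T2 =?= ref(arrow(float, bool)).
Bind B := ref(T2); no other remaining equation mentions B.
Bind T2 := ref(arrow(float, bool)). Substituting into the earlier bindings gives T := ref(ref(arrow(float, bool))), B := ref(ref(arrow(float, bool))).
MGU = { T -> ref(ref(arrow(float, bool))), B -> ref(ref(arrow(float, bool))), T2 -> ref(arrow(float, bool)) }, so B -> ref(ref(arrow(float, bool))).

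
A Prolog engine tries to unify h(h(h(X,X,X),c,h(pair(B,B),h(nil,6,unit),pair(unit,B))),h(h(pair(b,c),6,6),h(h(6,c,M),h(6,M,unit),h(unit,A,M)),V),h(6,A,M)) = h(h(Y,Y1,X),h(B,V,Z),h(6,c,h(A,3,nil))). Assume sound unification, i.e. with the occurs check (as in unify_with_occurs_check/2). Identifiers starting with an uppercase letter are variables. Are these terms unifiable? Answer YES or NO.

Decompose h/3: h(h(X,X,X),c,h(pair(B,B),h(nil,6,unit),pair(unit,B))) = h(Y,Y1,X),  h(h(pair(b,c),6,6),h(h(6,c,M),h(6,M,unit),h(unit,A,M)),V) = h(B,V,Z),  h(6,A,M) = h(6,c,h(A,3,nil)).
Decompose h/3: h(X,X,X) = Y,  c = Y1,  h(pair(B,B),h(nil,6,unit),pair(unit,B)) = X.
Bind Y := h(X,X,X); no other remaining equation mentions Y.
Bind Y1 := c; no other remaining equation mentions Y1.
Bind X := h(pair(B,B),h(nil,6,unit),pair(unit,B)); no other remaining equation mentions X. Substituting into the earlier binding gives Y := h(h(pair(B,B),h(nil,6,unit),pair(unit,B)),h(pair(B,B),h(nil,6,unit),pair(unit,B)),h(pair(B,B),h(nil,6,unit),pair(unit,B))).
Decompose h/3: h(pair(b,c),6,6) = B,  h(h(6,c,M),h(6,M,unit),h(unit,A,M)) = V,  V = Z.
Bind B := h(pair(b,c),6,6); no other remaining equation mentions B. Substituting into the earlier bindings gives Y := h(h(pair(h(pair(b,c),6,6),h(pair(b,c),6,6)),h(nil,6,unit),pair(unit,h(pair(b,c),6,6))),h(pair(h(pair(b,c),6,6),h(pair(b,c),6,6)),h(nil,6,unit),pair(unit,h(pair(b,c),6,6))),h(pair(h(pair(b,c),6,6),h(pair(b,c),6,6)),h(nil,6,unit),pair(unit,h(pair(b,c),6,6)))), X := h(pair(h(pair(b,c),6,6),h(pair(b,c),6,6)),h(nil,6,unit),pair(unit,h(pair(b,c),6,6))).
Bind V := h(h(6,c,M),h(6,M,unit),h(unit,A,M)); substituting into the one remaining equation that mentions V gives: h(h(6,c,M),h(6,M,unit),h(unit,A,M)) = Z.
Bind Z := h(h(6,c,M),h(6,M,unit),h(unit,A,M)); no other remaining equation mentions Z.
Decompose h/3: 6 = 6,  A = c,  M = h(A,3,nil).
Delete trivial equation 6 = 6.
Bind A := c; substituting into the remaining equation gives: M = h(c,3,nil). Substituting into the earlier bindings gives V := h(h(6,c,M),h(6,M,unit),h(unit,c,M)), Z := h(h(6,c,M),h(6,M,unit),h(unit,c,M)).
Bind M := h(c,3,nil). Substituting into the earlier bindings gives V := h(h(6,c,h(c,3,nil)),h(6,h(c,3,nil),unit),h(unit,c,h(c,3,nil))), Z := h(h(6,c,h(c,3,nil)),h(6,h(c,3,nil),unit),h(unit,c,h(c,3,nil))).
No equations remain and no clash or occurs-check failure arose, so a unifier exists.

YES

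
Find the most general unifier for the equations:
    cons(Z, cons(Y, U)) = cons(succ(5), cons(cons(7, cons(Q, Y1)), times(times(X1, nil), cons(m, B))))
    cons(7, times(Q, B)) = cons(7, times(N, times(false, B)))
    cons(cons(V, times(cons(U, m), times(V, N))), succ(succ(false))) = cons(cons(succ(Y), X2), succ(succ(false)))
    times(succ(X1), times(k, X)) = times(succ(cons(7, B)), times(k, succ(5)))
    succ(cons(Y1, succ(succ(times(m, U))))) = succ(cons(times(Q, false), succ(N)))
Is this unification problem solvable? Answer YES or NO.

NO

Decompose cons/2: Z = succ(5),  cons(Y, U) = cons(cons(7, cons(Q, Y1)), times(times(X1, nil), cons(m, B))).
Bind Z := succ(5); no other remaining equation mentions Z.
Decompose cons/2: Y = cons(7, cons(Q, Y1)),  U = times(times(X1, nil), cons(m, B)).
Bind Y := cons(7, cons(Q, Y1)); substituting into the one remaining equation that mentions Y gives: cons(cons(V, times(cons(U, m), times(V, N))), succ(succ(false))) = cons(cons(succ(cons(7, cons(Q, Y1))), X2), succ(succ(false))).
Bind U := times(times(X1, nil), cons(m, B)); substituting into the 2 remaining equations that mention U gives: cons(cons(V, times(cons(times(times(X1, nil), cons(m, B)), m), times(V, N))), succ(succ(false))) = cons(cons(succ(cons(7, cons(Q, Y1))), X2), succ(succ(false))),  succ(cons(Y1, succ(succ(times(m, times(times(X1, nil), cons(m, B))))))) = succ(cons(times(Q, false), succ(N))).
Decompose cons/2: 7 = 7,  times(Q, B) = times(N, times(false, B)).
Delete trivial equation 7 = 7.
Decompose times/2: Q = N,  B = times(false, B).
Bind Q := N; substituting into the 2 remaining equations that mention Q gives: cons(cons(V, times(cons(times(times(X1, nil), cons(m, B)), m), times(V, N))), succ(succ(false))) = cons(cons(succ(cons(7, cons(N, Y1))), X2), succ(succ(false))),  succ(cons(Y1, succ(succ(times(m, times(times(X1, nil), cons(m, B))))))) = succ(cons(times(N, false), succ(N))). Substituting into the earlier binding gives Y := cons(7, cons(N, Y1)).
Occurs check fails: B occurs in times(false, B); the equation B = times(false, B) has no finite solution.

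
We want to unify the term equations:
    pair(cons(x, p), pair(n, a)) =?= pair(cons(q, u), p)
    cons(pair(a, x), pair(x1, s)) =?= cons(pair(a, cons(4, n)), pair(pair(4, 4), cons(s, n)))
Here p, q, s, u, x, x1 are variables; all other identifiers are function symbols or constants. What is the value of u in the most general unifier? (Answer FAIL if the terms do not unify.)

FAIL

Decompose pair/2: cons(x, p) =?= cons(q, u),  pair(n, a) =?= p.
Decompose cons/2: x =?= q,  p =?= u.
Bind x := q; substituting into the one remaining equation that mentions x gives: cons(pair(a, q), pair(x1, s)) =?= cons(pair(a, cons(4, n)), pair(pair(4, 4), cons(s, n))).
Bind p := u; substituting into the one remaining equation that mentions p gives: pair(n, a) =?= u.
Bind u := pair(n, a); no other remaining equation mentions u. Substituting into the earlier binding gives p := pair(n, a).
Decompose cons/2: pair(a, q) =?= pair(a, cons(4, n)),  pair(x1, s) =?= pair(pair(4, 4), cons(s, n)).
Decompose pair/2: a =?= a,  q =?= cons(4, n).
Delete trivial equation a =?= a.
Bind q := cons(4, n); no other remaining equation mentions q. Substituting into the earlier binding gives x := cons(4, n).
Decompose pair/2: x1 =?= pair(4, 4),  s =?= cons(s, n).
Bind x1 := pair(4, 4); no other remaining equation mentions x1.
Occurs check fails: s occurs in cons(s, n); the equation s =?= cons(s, n) has no finite solution.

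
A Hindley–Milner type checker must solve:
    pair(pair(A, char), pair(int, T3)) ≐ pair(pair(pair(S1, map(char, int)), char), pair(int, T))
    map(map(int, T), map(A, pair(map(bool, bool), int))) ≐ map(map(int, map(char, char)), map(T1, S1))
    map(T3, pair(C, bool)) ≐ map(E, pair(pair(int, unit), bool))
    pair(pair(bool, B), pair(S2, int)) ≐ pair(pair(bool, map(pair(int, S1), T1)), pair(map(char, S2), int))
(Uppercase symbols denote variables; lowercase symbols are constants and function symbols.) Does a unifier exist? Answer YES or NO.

NO

Decompose pair/2: pair(A, char) ≐ pair(pair(S1, map(char, int)), char),  pair(int, T3) ≐ pair(int, T).
Decompose pair/2: A ≐ pair(S1, map(char, int)),  char ≐ char.
Bind A := pair(S1, map(char, int)); substituting into the one remaining equation that mentions A gives: map(map(int, T), map(pair(S1, map(char, int)), pair(map(bool, bool), int))) ≐ map(map(int, map(char, char)), map(T1, S1)).
Delete trivial equation char ≐ char.
Decompose pair/2: int ≐ int,  T3 ≐ T.
Delete trivial equation int ≐ int.
Bind T3 := T; substituting into the one remaining equation that mentions T3 gives: map(T, pair(C, bool)) ≐ map(E, pair(pair(int, unit), bool)).
Decompose map/2: map(int, T) ≐ map(int, map(char, char)),  map(pair(S1, map(char, int)), pair(map(bool, bool), int)) ≐ map(T1, S1).
Decompose map/2: int ≐ int,  T ≐ map(char, char).
Delete trivial equation int ≐ int.
Bind T := map(char, char); substituting into the one remaining equation that mentions T gives: map(map(char, char), pair(C, bool)) ≐ map(E, pair(pair(int, unit), bool)). Substituting into the earlier binding gives T3 := map(char, char).
Decompose map/2: pair(S1, map(char, int)) ≐ T1,  pair(map(bool, bool), int) ≐ S1.
Bind T1 := pair(S1, map(char, int)); substituting into the one remaining equation that mentions T1 gives: pair(pair(bool, B), pair(S2, int)) ≐ pair(pair(bool, map(pair(int, S1), pair(S1, map(char, int)))), pair(map(char, S2), int)).
Bind S1 := pair(map(bool, bool), int); substituting into the one remaining equation that mentions S1 gives: pair(pair(bool, B), pair(S2, int)) ≐ pair(pair(bool, map(pair(int, pair(map(bool, bool), int)), pair(pair(map(bool, bool), int), map(char, int)))), pair(map(char, S2), int)). Substituting into the earlier bindings gives A := pair(pair(map(bool, bool), int), map(char, int)), T1 := pair(pair(map(bool, bool), int), map(char, int)).
Decompose map/2: map(char, char) ≐ E,  pair(C, bool) ≐ pair(pair(int, unit), bool).
Bind E := map(char, char); no other remaining equation mentions E.
Decompose pair/2: C ≐ pair(int, unit),  bool ≐ bool.
Bind C := pair(int, unit); no other remaining equation mentions C.
Delete trivial equation bool ≐ bool.
Decompose pair/2: pair(bool, B) ≐ pair(bool, map(pair(int, pair(map(bool, bool), int)), pair(pair(map(bool, bool), int), map(char, int)))),  pair(S2, int) ≐ pair(map(char, S2), int).
Decompose pair/2: bool ≐ bool,  B ≐ map(pair(int, pair(map(bool, bool), int)), pair(pair(map(bool, bool), int), map(char, int))).
Delete trivial equation bool ≐ bool.
Bind B := map(pair(int, pair(map(bool, bool), int)), pair(pair(map(bool, bool), int), map(char, int))); no other remaining equation mentions B.
Decompose pair/2: S2 ≐ map(char, S2),  int ≐ int.
Occurs check fails: S2 occurs in map(char, S2); the equation S2 ≐ map(char, S2) has no finite solution.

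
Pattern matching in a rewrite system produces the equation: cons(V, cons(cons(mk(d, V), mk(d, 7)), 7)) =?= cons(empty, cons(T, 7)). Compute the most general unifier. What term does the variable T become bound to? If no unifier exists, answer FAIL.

cons(mk(d, empty), mk(d, 7))

Decompose cons/2: V =?= empty,  cons(cons(mk(d, V), mk(d, 7)), 7) =?= cons(T, 7).
Bind V := empty; substituting into the remaining equation gives: cons(cons(mk(d, empty), mk(d, 7)), 7) =?= cons(T, 7).
Decompose cons/2: cons(mk(d, empty), mk(d, 7)) =?= T,  7 =?= 7.
Bind T := cons(mk(d, empty), mk(d, 7)); no other remaining equation mentions T.
Delete trivial equation 7 =?= 7.
MGU = { V := empty, T := cons(mk(d, empty), mk(d, 7)) }, so T := cons(mk(d, empty), mk(d, 7)).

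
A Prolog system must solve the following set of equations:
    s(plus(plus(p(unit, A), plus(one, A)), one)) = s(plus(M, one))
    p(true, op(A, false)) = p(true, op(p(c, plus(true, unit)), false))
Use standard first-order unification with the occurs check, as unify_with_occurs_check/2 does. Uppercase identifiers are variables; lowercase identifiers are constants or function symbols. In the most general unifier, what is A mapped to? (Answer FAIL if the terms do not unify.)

p(c, plus(true, unit))

Decompose s/1: plus(plus(p(unit, A), plus(one, A)), one) = plus(M, one).
Decompose plus/2: plus(p(unit, A), plus(one, A)) = M,  one = one.
Bind M := plus(p(unit, A), plus(one, A)); no other remaining equation mentions M.
Delete trivial equation one = one.
Decompose p/2: true = true,  op(A, false) = op(p(c, plus(true, unit)), false).
Delete trivial equation true = true.
Decompose op/2: A = p(c, plus(true, unit)),  false = false.
Bind A := p(c, plus(true, unit)); no other remaining equation mentions A. Substituting into the earlier binding gives M := plus(p(unit, p(c, plus(true, unit))), plus(one, p(c, plus(true, unit)))).
Delete trivial equation false = false.
MGU = { M ↦ plus(p(unit, p(c, plus(true, unit))), plus(one, p(c, plus(true, unit)))), A ↦ p(c, plus(true, unit)) }, so A ↦ p(c, plus(true, unit)).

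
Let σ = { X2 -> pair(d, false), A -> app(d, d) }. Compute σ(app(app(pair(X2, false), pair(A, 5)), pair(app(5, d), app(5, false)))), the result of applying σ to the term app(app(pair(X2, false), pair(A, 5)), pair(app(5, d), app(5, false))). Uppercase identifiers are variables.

app(app(pair(pair(d, false), false), pair(app(d, d), 5)), pair(app(5, d), app(5, false)))

Replace each occurrence of X2 with pair(d, false).
Replace each occurrence of A with app(d, d).
Result: app(app(pair(pair(d, false), false), pair(app(d, d), 5)), pair(app(5, d), app(5, false))).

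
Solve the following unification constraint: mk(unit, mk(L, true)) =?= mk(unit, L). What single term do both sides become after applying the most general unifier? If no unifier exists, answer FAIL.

Decompose mk/2: unit =?= unit,  mk(L, true) =?= L.
Delete trivial equation unit =?= unit.
Occurs check fails: L occurs in mk(L, true); the equation L =?= mk(L, true) has no finite solution.

FAIL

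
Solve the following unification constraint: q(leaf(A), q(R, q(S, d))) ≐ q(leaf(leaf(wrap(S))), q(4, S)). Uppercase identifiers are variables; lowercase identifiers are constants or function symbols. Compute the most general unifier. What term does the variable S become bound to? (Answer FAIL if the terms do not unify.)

FAIL

Decompose q/2: leaf(A) ≐ leaf(leaf(wrap(S))),  q(R, q(S, d)) ≐ q(4, S).
Decompose leaf/1: A ≐ leaf(wrap(S)).
Bind A := leaf(wrap(S)); no other remaining equation mentions A.
Decompose q/2: R ≐ 4,  q(S, d) ≐ S.
Bind R := 4; no other remaining equation mentions R.
Occurs check fails: S occurs in q(S, d); the equation S ≐ q(S, d) has no finite solution.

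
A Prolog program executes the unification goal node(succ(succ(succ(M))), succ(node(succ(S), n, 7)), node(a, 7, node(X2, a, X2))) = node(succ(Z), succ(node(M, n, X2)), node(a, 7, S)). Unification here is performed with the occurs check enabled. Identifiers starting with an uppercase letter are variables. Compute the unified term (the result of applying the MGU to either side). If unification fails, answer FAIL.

Decompose node/3: succ(succ(succ(M))) = succ(Z),  succ(node(succ(S), n, 7)) = succ(node(M, n, X2)),  node(a, 7, node(X2, a, X2)) = node(a, 7, S).
Decompose succ/1: succ(succ(M)) = Z.
Bind Z := succ(succ(M)); no other remaining equation mentions Z.
Decompose succ/1: node(succ(S), n, 7) = node(M, n, X2).
Decompose node/3: succ(S) = M,  n = n,  7 = X2.
Bind M := succ(S); no other remaining equation mentions M. Substituting into the earlier binding gives Z := succ(succ(succ(S))).
Delete trivial equation n = n.
Bind X2 := 7; substituting into the remaining equation gives: node(a, 7, node(7, a, 7)) = node(a, 7, S).
Decompose node/3: a = a,  7 = 7,  node(7, a, 7) = S.
Delete trivial equation a = a.
Delete trivial equation 7 = 7.
Bind S := node(7, a, 7). Substituting into the earlier bindings gives Z := succ(succ(succ(node(7, a, 7)))), M := succ(node(7, a, 7)).
Applying the MGU to either side gives node(succ(succ(succ(succ(node(7, a, 7))))), succ(node(succ(node(7, a, 7)), n, 7)), node(a, 7, node(7, a, 7))).

node(succ(succ(succ(succ(node(7, a, 7))))), succ(node(succ(node(7, a, 7)), n, 7)), node(a, 7, node(7, a, 7)))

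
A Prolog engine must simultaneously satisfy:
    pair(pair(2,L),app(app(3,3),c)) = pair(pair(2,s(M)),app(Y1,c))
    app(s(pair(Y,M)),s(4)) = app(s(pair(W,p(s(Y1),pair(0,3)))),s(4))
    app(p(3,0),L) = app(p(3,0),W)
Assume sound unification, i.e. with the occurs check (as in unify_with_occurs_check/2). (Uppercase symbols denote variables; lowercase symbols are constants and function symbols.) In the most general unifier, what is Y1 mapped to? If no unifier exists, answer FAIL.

Decompose pair/2: pair(2,L) = pair(2,s(M)),  app(app(3,3),c) = app(Y1,c).
Decompose pair/2: 2 = 2,  L = s(M).
Delete trivial equation 2 = 2.
Bind L := s(M); substituting into the one remaining equation that mentions L gives: app(p(3,0),s(M)) = app(p(3,0),W).
Decompose app/2: app(3,3) = Y1,  c = c.
Bind Y1 := app(3,3); substituting into the one remaining equation that mentions Y1 gives: app(s(pair(Y,M)),s(4)) = app(s(pair(W,p(s(app(3,3)),pair(0,3)))),s(4)).
Delete trivial equation c = c.
Decompose app/2: s(pair(Y,M)) = s(pair(W,p(s(app(3,3)),pair(0,3)))),  s(4) = s(4).
Decompose s/1: pair(Y,M) = pair(W,p(s(app(3,3)),pair(0,3))).
Decompose pair/2: Y = W,  M = p(s(app(3,3)),pair(0,3)).
Bind Y := W; no other remaining equation mentions Y.
Bind M := p(s(app(3,3)),pair(0,3)); substituting into the one remaining equation that mentions M gives: app(p(3,0),s(p(s(app(3,3)),pair(0,3)))) = app(p(3,0),W). Substituting into the earlier binding gives L := s(p(s(app(3,3)),pair(0,3))).
Delete trivial equation s(4) = s(4).
Decompose app/2: p(3,0) = p(3,0),  s(p(s(app(3,3)),pair(0,3))) = W.
Delete trivial equation p(3,0) = p(3,0).
Bind W := s(p(s(app(3,3)),pair(0,3))). Substituting into the earlier binding gives Y := s(p(s(app(3,3)),pair(0,3))).
MGU = { L = s(p(s(app(3,3)),pair(0,3))), Y1 = app(3,3), Y = s(p(s(app(3,3)),pair(0,3))), M = p(s(app(3,3)),pair(0,3)), W = s(p(s(app(3,3)),pair(0,3))) }, so Y1 = app(3,3).

app(3,3)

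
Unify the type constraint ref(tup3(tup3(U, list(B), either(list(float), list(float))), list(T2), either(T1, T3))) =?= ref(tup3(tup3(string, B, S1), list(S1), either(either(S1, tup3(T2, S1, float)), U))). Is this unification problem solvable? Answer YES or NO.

NO

Decompose ref/1: tup3(tup3(U, list(B), either(list(float), list(float))), list(T2), either(T1, T3)) =?= tup3(tup3(string, B, S1), list(S1), either(either(S1, tup3(T2, S1, float)), U)).
Decompose tup3/3: tup3(U, list(B), either(list(float), list(float))) =?= tup3(string, B, S1),  list(T2) =?= list(S1),  either(T1, T3) =?= either(either(S1, tup3(T2, S1, float)), U).
Decompose tup3/3: U =?= string,  list(B) =?= B,  either(list(float), list(float)) =?= S1.
Bind U := string; substituting into the one remaining equation that mentions U gives: either(T1, T3) =?= either(either(S1, tup3(T2, S1, float)), string).
Occurs check fails: B occurs in list(B); the equation B =?= list(B) has no finite solution.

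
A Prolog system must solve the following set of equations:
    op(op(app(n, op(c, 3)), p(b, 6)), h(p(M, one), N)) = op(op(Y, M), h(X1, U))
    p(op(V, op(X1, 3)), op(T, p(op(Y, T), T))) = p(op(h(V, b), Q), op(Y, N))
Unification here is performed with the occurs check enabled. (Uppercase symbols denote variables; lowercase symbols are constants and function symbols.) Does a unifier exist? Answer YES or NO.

Decompose op/2: op(app(n, op(c, 3)), p(b, 6)) = op(Y, M),  h(p(M, one), N) = h(X1, U).
Decompose op/2: app(n, op(c, 3)) = Y,  p(b, 6) = M.
Bind Y := app(n, op(c, 3)); substituting into the one remaining equation that mentions Y gives: p(op(V, op(X1, 3)), op(T, p(op(app(n, op(c, 3)), T), T))) = p(op(h(V, b), Q), op(app(n, op(c, 3)), N)).
Bind M := p(b, 6); substituting into the one remaining equation that mentions M gives: h(p(p(b, 6), one), N) = h(X1, U).
Decompose h/2: p(p(b, 6), one) = X1,  N = U.
Bind X1 := p(p(b, 6), one); substituting into the one remaining equation that mentions X1 gives: p(op(V, op(p(p(b, 6), one), 3)), op(T, p(op(app(n, op(c, 3)), T), T))) = p(op(h(V, b), Q), op(app(n, op(c, 3)), N)).
Bind N := U; substituting into the remaining equation gives: p(op(V, op(p(p(b, 6), one), 3)), op(T, p(op(app(n, op(c, 3)), T), T))) = p(op(h(V, b), Q), op(app(n, op(c, 3)), U)).
Decompose p/2: op(V, op(p(p(b, 6), one), 3)) = op(h(V, b), Q),  op(T, p(op(app(n, op(c, 3)), T), T)) = op(app(n, op(c, 3)), U).
Decompose op/2: V = h(V, b),  op(p(p(b, 6), one), 3) = Q.
Occurs check fails: V occurs in h(V, b); the equation V = h(V, b) has no finite solution.

NO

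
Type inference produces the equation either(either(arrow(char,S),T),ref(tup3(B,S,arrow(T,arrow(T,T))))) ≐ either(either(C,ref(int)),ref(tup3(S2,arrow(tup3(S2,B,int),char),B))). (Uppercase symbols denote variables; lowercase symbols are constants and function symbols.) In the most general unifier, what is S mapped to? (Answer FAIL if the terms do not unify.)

Decompose either/2: either(arrow(char,S),T) ≐ either(C,ref(int)),  ref(tup3(B,S,arrow(T,arrow(T,T)))) ≐ ref(tup3(S2,arrow(tup3(S2,B,int),char),B)).
Decompose either/2: arrow(char,S) ≐ C,  T ≐ ref(int).
Bind C := arrow(char,S); no other remaining equation mentions C.
Bind T := ref(int); substituting into the remaining equation gives: ref(tup3(B,S,arrow(ref(int),arrow(ref(int),ref(int))))) ≐ ref(tup3(S2,arrow(tup3(S2,B,int),char),B)).
Decompose ref/1: tup3(B,S,arrow(ref(int),arrow(ref(int),ref(int)))) ≐ tup3(S2,arrow(tup3(S2,B,int),char),B).
Decompose tup3/3: B ≐ S2,  S ≐ arrow(tup3(S2,B,int),char),  arrow(ref(int),arrow(ref(int),ref(int))) ≐ B.
Bind B := S2; substituting into the remaining equations gives: S ≐ arrow(tup3(S2,S2,int),char),  arrow(ref(int),arrow(ref(int),ref(int))) ≐ S2.
Bind S := arrow(tup3(S2,S2,int),char); no other remaining equation mentions S. Substituting into the earlier binding gives C := arrow(char,arrow(tup3(S2,S2,int),char)).
Bind S2 := arrow(ref(int),arrow(ref(int),ref(int))). Substituting into the earlier bindings gives C := arrow(char,arrow(tup3(arrow(ref(int),arrow(ref(int),ref(int))),arrow(ref(int),arrow(ref(int),ref(int))),int),char)), B := arrow(ref(int),arrow(ref(int),ref(int))), S := arrow(tup3(arrow(ref(int),arrow(ref(int),ref(int))),arrow(ref(int),arrow(ref(int),ref(int))),int),char).
MGU = { C ↦ arrow(char,arrow(tup3(arrow(ref(int),arrow(ref(int),ref(int))),arrow(ref(int),arrow(ref(int),ref(int))),int),char)), T ↦ ref(int), B ↦ arrow(ref(int),arrow(ref(int),ref(int))), S ↦ arrow(tup3(arrow(ref(int),arrow(ref(int),ref(int))),arrow(ref(int),arrow(ref(int),ref(int))),int),char), S2 ↦ arrow(ref(int),arrow(ref(int),ref(int))) }, so S ↦ arrow(tup3(arrow(ref(int),arrow(ref(int),ref(int))),arrow(ref(int),arrow(ref(int),ref(int))),int),char).

arrow(tup3(arrow(ref(int),arrow(ref(int),ref(int))),arrow(ref(int),arrow(ref(int),ref(int))),int),char)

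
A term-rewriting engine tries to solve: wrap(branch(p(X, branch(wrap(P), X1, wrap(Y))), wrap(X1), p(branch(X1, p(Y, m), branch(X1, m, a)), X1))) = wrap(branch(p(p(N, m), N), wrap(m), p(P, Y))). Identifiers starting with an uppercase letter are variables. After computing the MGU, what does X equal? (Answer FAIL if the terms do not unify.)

p(branch(wrap(branch(m, p(m, m), branch(m, m, a))), m, wrap(m)), m)

Decompose wrap/1: branch(p(X, branch(wrap(P), X1, wrap(Y))), wrap(X1), p(branch(X1, p(Y, m), branch(X1, m, a)), X1)) = branch(p(p(N, m), N), wrap(m), p(P, Y)).
Decompose branch/3: p(X, branch(wrap(P), X1, wrap(Y))) = p(p(N, m), N),  wrap(X1) = wrap(m),  p(branch(X1, p(Y, m), branch(X1, m, a)), X1) = p(P, Y).
Decompose p/2: X = p(N, m),  branch(wrap(P), X1, wrap(Y)) = N.
Bind X := p(N, m); no other remaining equation mentions X.
Bind N := branch(wrap(P), X1, wrap(Y)); no other remaining equation mentions N. Substituting into the earlier binding gives X := p(branch(wrap(P), X1, wrap(Y)), m).
Decompose wrap/1: X1 = m.
Bind X1 := m; substituting into the remaining equation gives: p(branch(m, p(Y, m), branch(m, m, a)), m) = p(P, Y). Substituting into the earlier bindings gives X := p(branch(wrap(P), m, wrap(Y)), m), N := branch(wrap(P), m, wrap(Y)).
Decompose p/2: branch(m, p(Y, m), branch(m, m, a)) = P,  m = Y.
Bind P := branch(m, p(Y, m), branch(m, m, a)); no other remaining equation mentions P. Substituting into the earlier bindings gives X := p(branch(wrap(branch(m, p(Y, m), branch(m, m, a))), m, wrap(Y)), m), N := branch(wrap(branch(m, p(Y, m), branch(m, m, a))), m, wrap(Y)).
Bind Y := m. Substituting into the earlier bindings gives X := p(branch(wrap(branch(m, p(m, m), branch(m, m, a))), m, wrap(m)), m), N := branch(wrap(branch(m, p(m, m), branch(m, m, a))), m, wrap(m)), P := branch(m, p(m, m), branch(m, m, a)).
MGU = { X -> p(branch(wrap(branch(m, p(m, m), branch(m, m, a))), m, wrap(m)), m), N -> branch(wrap(branch(m, p(m, m), branch(m, m, a))), m, wrap(m)), X1 -> m, P -> branch(m, p(m, m), branch(m, m, a)), Y -> m }, so X -> p(branch(wrap(branch(m, p(m, m), branch(m, m, a))), m, wrap(m)), m).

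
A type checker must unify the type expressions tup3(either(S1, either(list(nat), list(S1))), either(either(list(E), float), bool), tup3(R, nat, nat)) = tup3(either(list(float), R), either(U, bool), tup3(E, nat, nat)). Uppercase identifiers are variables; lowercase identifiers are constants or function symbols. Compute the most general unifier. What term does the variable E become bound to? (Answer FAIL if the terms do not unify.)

either(list(nat), list(list(float)))

Decompose tup3/3: either(S1, either(list(nat), list(S1))) = either(list(float), R),  either(either(list(E), float), bool) = either(U, bool),  tup3(R, nat, nat) = tup3(E, nat, nat).
Decompose either/2: S1 = list(float),  either(list(nat), list(S1)) = R.
Bind S1 := list(float); substituting into the one remaining equation that mentions S1 gives: either(list(nat), list(list(float))) = R.
Bind R := either(list(nat), list(list(float))); substituting into the one remaining equation that mentions R gives: tup3(either(list(nat), list(list(float))), nat, nat) = tup3(E, nat, nat).
Decompose either/2: either(list(E), float) = U,  bool = bool.
Bind U := either(list(E), float); no other remaining equation mentions U.
Delete trivial equation bool = bool.
Decompose tup3/3: either(list(nat), list(list(float))) = E,  nat = nat,  nat = nat.
Bind E := either(list(nat), list(list(float))); no other remaining equation mentions E. Substituting into the earlier binding gives U := either(list(either(list(nat), list(list(float)))), float).
Delete trivial equation nat = nat.
Delete trivial equation nat = nat.
MGU = { S1 -> list(float), R -> either(list(nat), list(list(float))), U -> either(list(either(list(nat), list(list(float)))), float), E -> either(list(nat), list(list(float))) }, so E -> either(list(nat), list(list(float))).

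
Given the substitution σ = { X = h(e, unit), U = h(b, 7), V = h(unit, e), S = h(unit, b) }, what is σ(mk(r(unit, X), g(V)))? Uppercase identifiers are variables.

mk(r(unit, h(e, unit)), g(h(unit, e)))

Replace each occurrence of X with h(e, unit).
Replace each occurrence of V with h(unit, e).
Result: mk(r(unit, h(e, unit)), g(h(unit, e))).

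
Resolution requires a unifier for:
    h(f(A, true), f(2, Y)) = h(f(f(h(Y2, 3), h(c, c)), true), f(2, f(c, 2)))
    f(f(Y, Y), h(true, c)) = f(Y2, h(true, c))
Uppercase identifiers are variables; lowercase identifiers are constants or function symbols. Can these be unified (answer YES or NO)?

Decompose h/2: f(A, true) = f(f(h(Y2, 3), h(c, c)), true),  f(2, Y) = f(2, f(c, 2)).
Decompose f/2: A = f(h(Y2, 3), h(c, c)),  true = true.
Bind A := f(h(Y2, 3), h(c, c)); no other remaining equation mentions A.
Delete trivial equation true = true.
Decompose f/2: 2 = 2,  Y = f(c, 2).
Delete trivial equation 2 = 2.
Bind Y := f(c, 2); substituting into the remaining equation gives: f(f(f(c, 2), f(c, 2)), h(true, c)) = f(Y2, h(true, c)).
Decompose f/2: f(f(c, 2), f(c, 2)) = Y2,  h(true, c) = h(true, c).
Bind Y2 := f(f(c, 2), f(c, 2)); no other remaining equation mentions Y2. Substituting into the earlier binding gives A := f(h(f(f(c, 2), f(c, 2)), 3), h(c, c)).
Delete trivial equation h(true, c) = h(true, c).
No equations remain and no clash or occurs-check failure arose, so a unifier exists.

YES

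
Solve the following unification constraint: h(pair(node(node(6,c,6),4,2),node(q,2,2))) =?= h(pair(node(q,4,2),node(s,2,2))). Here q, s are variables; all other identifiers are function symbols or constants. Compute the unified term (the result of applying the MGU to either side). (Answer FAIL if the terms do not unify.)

h(pair(node(node(6,c,6),4,2),node(node(6,c,6),2,2)))

Decompose h/1: pair(node(node(6,c,6),4,2),node(q,2,2)) =?= pair(node(q,4,2),node(s,2,2)).
Decompose pair/2: node(node(6,c,6),4,2) =?= node(q,4,2),  node(q,2,2) =?= node(s,2,2).
Decompose node/3: node(6,c,6) =?= q,  4 =?= 4,  2 =?= 2.
Bind q := node(6,c,6); substituting into the one remaining equation that mentions q gives: node(node(6,c,6),2,2) =?= node(s,2,2).
Delete trivial equation 4 =?= 4.
Delete trivial equation 2 =?= 2.
Decompose node/3: node(6,c,6) =?= s,  2 =?= 2,  2 =?= 2.
Bind s := node(6,c,6); no other remaining equation mentions s.
Delete trivial equation 2 =?= 2.
Delete trivial equation 2 =?= 2.
Applying the MGU to either side gives h(pair(node(node(6,c,6),4,2),node(node(6,c,6),2,2))).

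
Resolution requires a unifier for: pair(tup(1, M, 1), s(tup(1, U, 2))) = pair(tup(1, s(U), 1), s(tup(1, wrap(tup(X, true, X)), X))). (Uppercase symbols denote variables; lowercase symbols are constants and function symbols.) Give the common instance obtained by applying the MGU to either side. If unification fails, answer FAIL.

pair(tup(1, s(wrap(tup(2, true, 2))), 1), s(tup(1, wrap(tup(2, true, 2)), 2)))

Decompose pair/2: tup(1, M, 1) = tup(1, s(U), 1),  s(tup(1, U, 2)) = s(tup(1, wrap(tup(X, true, X)), X)).
Decompose tup/3: 1 = 1,  M = s(U),  1 = 1.
Delete trivial equation 1 = 1.
Bind M := s(U); no other remaining equation mentions M.
Delete trivial equation 1 = 1.
Decompose s/1: tup(1, U, 2) = tup(1, wrap(tup(X, true, X)), X).
Decompose tup/3: 1 = 1,  U = wrap(tup(X, true, X)),  2 = X.
Delete trivial equation 1 = 1.
Bind U := wrap(tup(X, true, X)); no other remaining equation mentions U. Substituting into the earlier binding gives M := s(wrap(tup(X, true, X))).
Bind X := 2. Substituting into the earlier bindings gives M := s(wrap(tup(2, true, 2))), U := wrap(tup(2, true, 2)).
Applying the MGU to either side gives pair(tup(1, s(wrap(tup(2, true, 2))), 1), s(tup(1, wrap(tup(2, true, 2)), 2))).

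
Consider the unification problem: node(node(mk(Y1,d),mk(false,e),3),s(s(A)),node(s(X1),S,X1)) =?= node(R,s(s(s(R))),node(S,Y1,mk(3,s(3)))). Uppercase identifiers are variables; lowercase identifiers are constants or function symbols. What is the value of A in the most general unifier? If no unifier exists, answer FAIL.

Decompose node/3: node(mk(Y1,d),mk(false,e),3) =?= R,  s(s(A)) =?= s(s(s(R))),  node(s(X1),S,X1) =?= node(S,Y1,mk(3,s(3))).
Bind R := node(mk(Y1,d),mk(false,e),3); substituting into the one remaining equation that mentions R gives: s(s(A)) =?= s(s(s(node(mk(Y1,d),mk(false,e),3)))).
Decompose s/1: s(A) =?= s(s(node(mk(Y1,d),mk(false,e),3))).
Decompose s/1: A =?= s(node(mk(Y1,d),mk(false,e),3)).
Bind A := s(node(mk(Y1,d),mk(false,e),3)); no other remaining equation mentions A.
Decompose node/3: s(X1) =?= S,  S =?= Y1,  X1 =?= mk(3,s(3)).
Bind S := s(X1); substituting into the one remaining equation that mentions S gives: s(X1) =?= Y1.
Bind Y1 := s(X1); no other remaining equation mentions Y1. Substituting into the earlier bindings gives R := node(mk(s(X1),d),mk(false,e),3), A := s(node(mk(s(X1),d),mk(false,e),3)).
Bind X1 := mk(3,s(3)). Substituting into the earlier bindings gives R := node(mk(s(mk(3,s(3))),d),mk(false,e),3), A := s(node(mk(s(mk(3,s(3))),d),mk(false,e),3)), S := s(mk(3,s(3))), Y1 := s(mk(3,s(3))).
MGU = { R := node(mk(s(mk(3,s(3))),d),mk(false,e),3), A := s(node(mk(s(mk(3,s(3))),d),mk(false,e),3)), S := s(mk(3,s(3))), Y1 := s(mk(3,s(3))), X1 := mk(3,s(3)) }, so A := s(node(mk(s(mk(3,s(3))),d),mk(false,e),3)).

s(node(mk(s(mk(3,s(3))),d),mk(false,e),3))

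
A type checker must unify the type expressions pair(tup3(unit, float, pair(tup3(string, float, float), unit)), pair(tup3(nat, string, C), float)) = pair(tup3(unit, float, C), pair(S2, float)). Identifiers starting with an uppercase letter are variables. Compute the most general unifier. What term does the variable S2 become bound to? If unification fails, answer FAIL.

tup3(nat, string, pair(tup3(string, float, float), unit))

Decompose pair/2: tup3(unit, float, pair(tup3(string, float, float), unit)) = tup3(unit, float, C),  pair(tup3(nat, string, C), float) = pair(S2, float).
Decompose tup3/3: unit = unit,  float = float,  pair(tup3(string, float, float), unit) = C.
Delete trivial equation unit = unit.
Delete trivial equation float = float.
Bind C := pair(tup3(string, float, float), unit); substituting into the remaining equation gives: pair(tup3(nat, string, pair(tup3(string, float, float), unit)), float) = pair(S2, float).
Decompose pair/2: tup3(nat, string, pair(tup3(string, float, float), unit)) = S2,  float = float.
Bind S2 := tup3(nat, string, pair(tup3(string, float, float), unit)); no other remaining equation mentions S2.
Delete trivial equation float = float.
MGU = { C := pair(tup3(string, float, float), unit), S2 := tup3(nat, string, pair(tup3(string, float, float), unit)) }, so S2 := tup3(nat, string, pair(tup3(string, float, float), unit)).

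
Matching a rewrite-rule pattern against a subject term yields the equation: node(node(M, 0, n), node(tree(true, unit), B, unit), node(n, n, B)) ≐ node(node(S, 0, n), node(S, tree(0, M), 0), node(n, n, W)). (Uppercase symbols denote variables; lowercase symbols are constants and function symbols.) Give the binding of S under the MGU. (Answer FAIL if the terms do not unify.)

FAIL

Decompose node/3: node(M, 0, n) ≐ node(S, 0, n),  node(tree(true, unit), B, unit) ≐ node(S, tree(0, M), 0),  node(n, n, B) ≐ node(n, n, W).
Decompose node/3: M ≐ S,  0 ≐ 0,  n ≐ n.
Bind M := S; substituting into the one remaining equation that mentions M gives: node(tree(true, unit), B, unit) ≐ node(S, tree(0, S), 0).
Delete trivial equation 0 ≐ 0.
Delete trivial equation n ≐ n.
Decompose node/3: tree(true, unit) ≐ S,  B ≐ tree(0, S),  unit ≐ 0.
Bind S := tree(true, unit); substituting into the one remaining equation that mentions S gives: B ≐ tree(0, tree(true, unit)). Substituting into the earlier binding gives M := tree(true, unit).
Bind B := tree(0, tree(true, unit)); substituting into the one remaining equation that mentions B gives: node(n, n, tree(0, tree(true, unit))) ≐ node(n, n, W).
Clash: constants unit and 0 differ; no unifier exists.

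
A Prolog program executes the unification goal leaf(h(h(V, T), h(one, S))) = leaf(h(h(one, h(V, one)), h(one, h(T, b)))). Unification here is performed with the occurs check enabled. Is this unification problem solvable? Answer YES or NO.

YES

Decompose leaf/1: h(h(V, T), h(one, S)) = h(h(one, h(V, one)), h(one, h(T, b))).
Decompose h/2: h(V, T) = h(one, h(V, one)),  h(one, S) = h(one, h(T, b)).
Decompose h/2: V = one,  T = h(V, one).
Bind V := one; substituting into the one remaining equation that mentions V gives: T = h(one, one).
Bind T := h(one, one); substituting into the remaining equation gives: h(one, S) = h(one, h(h(one, one), b)).
Decompose h/2: one = one,  S = h(h(one, one), b).
Delete trivial equation one = one.
Bind S := h(h(one, one), b).
No equations remain and no clash or occurs-check failure arose, so a unifier exists.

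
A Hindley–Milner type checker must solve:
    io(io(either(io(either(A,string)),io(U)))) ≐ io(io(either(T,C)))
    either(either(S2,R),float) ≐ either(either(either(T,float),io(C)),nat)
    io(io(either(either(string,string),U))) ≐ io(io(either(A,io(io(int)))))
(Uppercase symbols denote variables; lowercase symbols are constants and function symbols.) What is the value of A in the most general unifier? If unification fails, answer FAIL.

Decompose io/1: io(either(io(either(A,string)),io(U))) ≐ io(either(T,C)).
Decompose io/1: either(io(either(A,string)),io(U)) ≐ either(T,C).
Decompose either/2: io(either(A,string)) ≐ T,  io(U) ≐ C.
Bind T := io(either(A,string)); substituting into the one remaining equation that mentions T gives: either(either(S2,R),float) ≐ either(either(either(io(either(A,string)),float),io(C)),nat).
Bind C := io(U); substituting into the one remaining equation that mentions C gives: either(either(S2,R),float) ≐ either(either(either(io(either(A,string)),float),io(io(U))),nat).
Decompose either/2: either(S2,R) ≐ either(either(io(either(A,string)),float),io(io(U))),  float ≐ nat.
Decompose either/2: S2 ≐ either(io(either(A,string)),float),  R ≐ io(io(U)).
Bind S2 := either(io(either(A,string)),float); no other remaining equation mentions S2.
Bind R := io(io(U)); no other remaining equation mentions R.
Clash: constants float and nat differ; no unifier exists.

FAIL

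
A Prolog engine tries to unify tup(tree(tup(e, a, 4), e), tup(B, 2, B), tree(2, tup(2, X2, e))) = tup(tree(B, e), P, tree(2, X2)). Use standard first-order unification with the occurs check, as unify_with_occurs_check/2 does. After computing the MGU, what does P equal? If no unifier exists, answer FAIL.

Decompose tup/3: tree(tup(e, a, 4), e) = tree(B, e),  tup(B, 2, B) = P,  tree(2, tup(2, X2, e)) = tree(2, X2).
Decompose tree/2: tup(e, a, 4) = B,  e = e.
Bind B := tup(e, a, 4); substituting into the one remaining equation that mentions B gives: tup(tup(e, a, 4), 2, tup(e, a, 4)) = P.
Delete trivial equation e = e.
Bind P := tup(tup(e, a, 4), 2, tup(e, a, 4)); no other remaining equation mentions P.
Decompose tree/2: 2 = 2,  tup(2, X2, e) = X2.
Delete trivial equation 2 = 2.
Occurs check fails: X2 occurs in tup(2, X2, e); the equation X2 = tup(2, X2, e) has no finite solution.

FAIL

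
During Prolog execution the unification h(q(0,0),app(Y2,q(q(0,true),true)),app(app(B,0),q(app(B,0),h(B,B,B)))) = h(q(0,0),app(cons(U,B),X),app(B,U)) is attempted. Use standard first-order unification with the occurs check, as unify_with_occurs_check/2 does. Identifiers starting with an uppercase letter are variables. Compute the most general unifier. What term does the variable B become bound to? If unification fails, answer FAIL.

Decompose h/3: q(0,0) = q(0,0),  app(Y2,q(q(0,true),true)) = app(cons(U,B),X),  app(app(B,0),q(app(B,0),h(B,B,B))) = app(B,U).
Delete trivial equation q(0,0) = q(0,0).
Decompose app/2: Y2 = cons(U,B),  q(q(0,true),true) = X.
Bind Y2 := cons(U,B); no other remaining equation mentions Y2.
Bind X := q(q(0,true),true); no other remaining equation mentions X.
Decompose app/2: app(B,0) = B,  q(app(B,0),h(B,B,B)) = U.
Occurs check fails: B occurs in app(B,0); the equation B = app(B,0) has no finite solution.

FAIL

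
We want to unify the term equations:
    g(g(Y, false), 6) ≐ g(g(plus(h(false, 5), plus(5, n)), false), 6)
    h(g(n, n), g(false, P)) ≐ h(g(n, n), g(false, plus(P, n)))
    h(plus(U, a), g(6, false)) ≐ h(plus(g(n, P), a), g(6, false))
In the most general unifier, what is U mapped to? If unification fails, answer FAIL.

FAIL

Decompose g/2: g(Y, false) ≐ g(plus(h(false, 5), plus(5, n)), false),  6 ≐ 6.
Decompose g/2: Y ≐ plus(h(false, 5), plus(5, n)),  false ≐ false.
Bind Y := plus(h(false, 5), plus(5, n)); no other remaining equation mentions Y.
Delete trivial equation false ≐ false.
Delete trivial equation 6 ≐ 6.
Decompose h/2: g(n, n) ≐ g(n, n),  g(false, P) ≐ g(false, plus(P, n)).
Delete trivial equation g(n, n) ≐ g(n, n).
Decompose g/2: false ≐ false,  P ≐ plus(P, n).
Delete trivial equation false ≐ false.
Occurs check fails: P occurs in plus(P, n); the equation P ≐ plus(P, n) has no finite solution.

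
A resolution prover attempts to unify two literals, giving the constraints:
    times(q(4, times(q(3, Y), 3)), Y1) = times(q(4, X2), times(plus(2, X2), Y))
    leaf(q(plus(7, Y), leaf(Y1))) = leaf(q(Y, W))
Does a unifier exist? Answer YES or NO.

Decompose times/2: q(4, times(q(3, Y), 3)) = q(4, X2),  Y1 = times(plus(2, X2), Y).
Decompose q/2: 4 = 4,  times(q(3, Y), 3) = X2.
Delete trivial equation 4 = 4.
Bind X2 := times(q(3, Y), 3); substituting into the one remaining equation that mentions X2 gives: Y1 = times(plus(2, times(q(3, Y), 3)), Y).
Bind Y1 := times(plus(2, times(q(3, Y), 3)), Y); substituting into the remaining equation gives: leaf(q(plus(7, Y), leaf(times(plus(2, times(q(3, Y), 3)), Y)))) = leaf(q(Y, W)).
Decompose leaf/1: q(plus(7, Y), leaf(times(plus(2, times(q(3, Y), 3)), Y))) = q(Y, W).
Decompose q/2: plus(7, Y) = Y,  leaf(times(plus(2, times(q(3, Y), 3)), Y)) = W.
Occurs check fails: Y occurs in plus(7, Y); the equation Y = plus(7, Y) has no finite solution.

NO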